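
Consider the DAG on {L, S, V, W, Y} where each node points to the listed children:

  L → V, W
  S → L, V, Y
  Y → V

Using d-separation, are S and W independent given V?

Enumerating the 3 paths from S to W and testing each for blocking by {V}:
  1. S → Y → V ← L → W — Y:chain[open]; V:collider[open]; L:fork[open] ⇒ active
  2. S → L → W — L:chain[open] ⇒ active
  3. S → V ← L → W — V:collider[open]; L:fork[open] ⇒ active
Because an active path exists, S and W are not d-separated.

No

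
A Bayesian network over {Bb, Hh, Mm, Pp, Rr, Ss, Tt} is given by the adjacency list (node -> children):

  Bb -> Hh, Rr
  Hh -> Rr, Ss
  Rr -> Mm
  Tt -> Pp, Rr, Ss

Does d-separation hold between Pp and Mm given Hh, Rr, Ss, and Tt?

We examine all 3 paths between Pp and Mm:
Path 1: Pp ← Tt → Rr → Mm
  Tt is a fork here and Tt is conditioned on, so the path is blocked at Tt.
Path 2: Pp ← Tt → Ss ← Hh → Rr → Mm
  Tt is a fork here and Tt is conditioned on, so the path is blocked at Tt.
Path 3: Pp ← Tt → Ss ← Hh ← Bb → Rr → Mm
  Tt is a fork here and Tt is conditioned on, so the path is blocked at Tt.
Every path is blocked, so Pp and Mm are d-separated given {Hh, Rr, Ss, Tt}.

Yes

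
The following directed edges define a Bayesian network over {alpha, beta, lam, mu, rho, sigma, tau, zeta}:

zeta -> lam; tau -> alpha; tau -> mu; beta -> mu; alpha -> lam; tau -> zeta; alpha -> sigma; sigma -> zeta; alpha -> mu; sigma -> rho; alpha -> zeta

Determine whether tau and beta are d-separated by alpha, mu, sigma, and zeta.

No — tau and beta are not d-separated given {alpha, mu, sigma, zeta}.

We examine all 5 paths between tau and beta:
Path 1: tau → mu ← beta
  mu is a collider and mu is conditioned on, which opens it — no node blocks this path, so it is active.
Path 2: tau → zeta ← alpha → mu ← beta
  alpha is a fork here and alpha is conditioned on, so the path is blocked at alpha.
Path 3: tau → zeta → lam ← alpha → mu ← beta
  zeta is a chain here and zeta is conditioned on, so the path is blocked at zeta.
Path 4: tau → zeta ← sigma ← alpha → mu ← beta
  sigma is a chain here and sigma is conditioned on, so the path is blocked at sigma.
Path 5: tau → alpha → mu ← beta
  alpha is a chain here and alpha is conditioned on, so the path is blocked at alpha.
At least one path is unblocked, so d-separation fails.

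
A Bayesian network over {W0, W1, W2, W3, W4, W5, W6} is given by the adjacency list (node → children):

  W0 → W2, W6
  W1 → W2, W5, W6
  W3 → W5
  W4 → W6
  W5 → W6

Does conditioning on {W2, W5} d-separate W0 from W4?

Yes

There are 3 undirected paths between W0 and W4; checking each against the conditioning set {W2, W5}:
  1. W0 → W6 ← W4 — W6:collider[blocks] ⇒ blocked
  2. W0 → W2 ← W1 → W6 ← W4 — W2:collider[open]; W1:fork[open]; W6:collider[blocks] ⇒ blocked
  3. W0 → W2 ← W1 → W5 → W6 ← W4 — W2:collider[open]; W1:fork[open]; W5:chain[blocks]; W6:collider[blocks] ⇒ blocked
All paths are blocked; W0 ⊥ W4 | {W2, W5} holds.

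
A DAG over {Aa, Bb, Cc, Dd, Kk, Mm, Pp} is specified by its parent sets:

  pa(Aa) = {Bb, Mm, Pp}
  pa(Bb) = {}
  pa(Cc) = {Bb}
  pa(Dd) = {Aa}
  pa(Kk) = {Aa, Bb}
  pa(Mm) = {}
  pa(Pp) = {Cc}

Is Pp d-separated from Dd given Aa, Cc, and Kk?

Yes

There are 3 undirected paths between Pp and Dd; checking each against the conditioning set {Aa, Cc, Kk}:
Path 1: Pp → Aa → Dd
  Aa is a chain here and Aa is conditioned on, so the path is blocked at Aa.
Path 2: Pp ← Cc ← Bb → Aa → Dd
  Cc is a chain here and Cc is conditioned on, so the path is blocked at Cc.
Path 3: Pp ← Cc ← Bb → Kk ← Aa → Dd
  Cc is a chain here and Cc is conditioned on, so the path is blocked at Cc.
Every path is blocked, so Pp and Dd are d-separated given {Aa, Cc, Kk}.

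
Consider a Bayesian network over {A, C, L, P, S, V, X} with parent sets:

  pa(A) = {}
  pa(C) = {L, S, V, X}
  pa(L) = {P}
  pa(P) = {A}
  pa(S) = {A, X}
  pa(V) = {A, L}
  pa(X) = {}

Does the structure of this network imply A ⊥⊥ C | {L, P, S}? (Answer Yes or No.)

We examine all 6 paths between A and C:
Path 1: A → S ← X → C
  S is a collider and S is conditioned on, which opens it; X is a fork and X is not conditioned on — no node blocks this path, so it is active.
Path 2: A → S → C
  S is a chain here and S is conditioned on, so the path is blocked at S.
Path 3: A → P → L → C
  P is a chain here and P is conditioned on, so the path is blocked at P.
Path 4: A → P → L → V → C
  P is a chain here and P is conditioned on, so the path is blocked at P.
Path 5: A → V → C
  V is a chain and V is not conditioned on — no node blocks this path, so it is active.
Path 6: A → V ← L → C
  V is a collider here and neither V nor any of its descendants is conditioned on, so the collider stays closed — the path is blocked at V.
At least one path is unblocked, so d-separation fails.

No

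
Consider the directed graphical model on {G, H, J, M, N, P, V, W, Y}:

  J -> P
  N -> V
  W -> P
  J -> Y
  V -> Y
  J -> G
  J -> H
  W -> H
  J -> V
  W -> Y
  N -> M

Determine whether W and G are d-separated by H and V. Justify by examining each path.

4 paths connect W and G; each must be blocked for d-separation to hold:
Path 1: W → P ← J → G
  P is a collider here and neither P nor any of its descendants is conditioned on, so the collider stays closed — the path is blocked at P.
Path 2: W → H ← J → G
  H is a collider and H is conditioned on, which opens it; J is a fork and J is not conditioned on — no node blocks this path, so it is active.
Path 3: W → Y ← J → G
  Y is a collider here and neither Y nor any of its descendants is conditioned on, so the collider stays closed — the path is blocked at Y.
Path 4: W → Y ← V ← J → G
  Y is a collider here and neither Y nor any of its descendants is conditioned on, so the collider stays closed — the path is blocked at Y.
Because an active path exists, W and G are not d-separated.

No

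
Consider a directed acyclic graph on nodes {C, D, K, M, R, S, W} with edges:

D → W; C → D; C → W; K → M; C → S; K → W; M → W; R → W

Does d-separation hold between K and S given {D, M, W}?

No

Enumerating the 4 paths from K to S and testing each for blocking by {D, M, W}:
Path 1: K → W ← D ← C → S
  D is a chain here and D is conditioned on, so the path is blocked at D.
Path 2: K → W ← C → S
  W is a collider and W is conditioned on, which opens it; C is a fork and C is not conditioned on — no node blocks this path, so it is active.
Path 3: K → M → W ← D ← C → S
  M is a chain here and M is conditioned on, so the path is blocked at M.
Path 4: K → M → W ← C → S
  M is a chain here and M is conditioned on, so the path is blocked at M.
Since the path K → W ← C → S is active, K and S are not d-separated given {D, M, W}.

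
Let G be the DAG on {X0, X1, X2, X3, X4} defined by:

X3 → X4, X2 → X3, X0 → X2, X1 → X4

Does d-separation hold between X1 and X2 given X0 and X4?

No — X1 and X2 are not d-separated given {X0, X4}.

Only one path connects X1 and X2:
Path 1: X1 → X4 ← X3 ← X2
  X4 is a collider and X4 is conditioned on, which opens it; X3 is a chain and X3 is not conditioned on — no node blocks this path, so it is active.
Since the path X1 → X4 ← X3 ← X2 is active, X1 and X2 are not d-separated given {X0, X4}.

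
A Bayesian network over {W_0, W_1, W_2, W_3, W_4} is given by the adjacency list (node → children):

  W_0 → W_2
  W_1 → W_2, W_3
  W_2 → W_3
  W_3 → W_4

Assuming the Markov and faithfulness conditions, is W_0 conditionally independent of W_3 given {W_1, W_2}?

We examine all 2 paths between W_0 and W_3:
  1. W_0 → W_2 → W_3 — W_2:chain[blocks] ⇒ blocked
  2. W_0 → W_2 ← W_1 → W_3 — W_2:collider[open]; W_1:fork[blocks] ⇒ blocked
Every path is blocked, so W_0 and W_3 are d-separated given {W_1, W_2}.

Yes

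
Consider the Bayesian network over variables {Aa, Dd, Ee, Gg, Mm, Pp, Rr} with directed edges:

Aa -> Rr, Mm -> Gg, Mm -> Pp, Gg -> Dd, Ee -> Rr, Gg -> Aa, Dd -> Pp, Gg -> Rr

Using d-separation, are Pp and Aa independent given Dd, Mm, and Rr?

Yes — Pp and Aa are d-separated given {Dd, Mm, Rr}.

We examine all 4 paths between Pp and Aa:
Path 1: Pp ← Mm → Gg → Rr ← Aa
  Mm is a fork here and Mm is conditioned on, so the path is blocked at Mm.
Path 2: Pp ← Mm → Gg → Aa
  Mm is a fork here and Mm is conditioned on, so the path is blocked at Mm.
Path 3: Pp ← Dd ← Gg → Rr ← Aa
  Dd is a chain here and Dd is conditioned on, so the path is blocked at Dd.
Path 4: Pp ← Dd ← Gg → Aa
  Dd is a chain here and Dd is conditioned on, so the path is blocked at Dd.
Every path is blocked, so Pp and Aa are d-separated given {Dd, Mm, Rr}.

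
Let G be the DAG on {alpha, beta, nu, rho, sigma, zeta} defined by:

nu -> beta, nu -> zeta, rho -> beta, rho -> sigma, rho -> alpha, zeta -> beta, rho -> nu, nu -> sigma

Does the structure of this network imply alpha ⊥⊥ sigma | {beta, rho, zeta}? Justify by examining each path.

There are 4 undirected paths between alpha and sigma; checking each against the conditioning set {beta, rho, zeta}:
Path 1: alpha ← rho → beta ← zeta ← nu → sigma
  rho is a fork here and rho is conditioned on, so the path is blocked at rho.
Path 2: alpha ← rho → beta ← nu → sigma
  rho is a fork here and rho is conditioned on, so the path is blocked at rho.
Path 3: alpha ← rho → sigma
  rho is a fork here and rho is conditioned on, so the path is blocked at rho.
Path 4: alpha ← rho → nu → sigma
  rho is a fork here and rho is conditioned on, so the path is blocked at rho.
All paths are blocked; alpha ⊥ sigma | {beta, rho, zeta} holds.

Yes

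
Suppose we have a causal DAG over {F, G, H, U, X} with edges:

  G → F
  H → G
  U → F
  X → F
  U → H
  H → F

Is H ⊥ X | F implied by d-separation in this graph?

No

Enumerating the 3 paths from H to X and testing each for blocking by {F}:
Path 1: H ← U → F ← X
  U is a fork and U is not conditioned on; F is a collider and F is conditioned on, which opens it — no node blocks this path, so it is active.
Path 2: H → G → F ← X
  G is a chain and G is not conditioned on; F is a collider and F is conditioned on, which opens it — no node blocks this path, so it is active.
Path 3: H → F ← X
  F is a collider and F is conditioned on, which opens it — no node blocks this path, so it is active.
Because an active path exists, H and X are not d-separated.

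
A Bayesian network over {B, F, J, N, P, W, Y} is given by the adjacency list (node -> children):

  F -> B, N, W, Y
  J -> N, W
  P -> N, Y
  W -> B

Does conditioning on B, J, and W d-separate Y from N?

No

There are 4 undirected paths between Y and N; checking each against the conditioning set {B, J, W}:
Path 1: Y ← P → N
  P is a fork and P is not conditioned on — no node blocks this path, so it is active.
Path 2: Y ← F → W ← J → N
  J is a fork here and J is conditioned on, so the path is blocked at J.
Path 3: Y ← F → B ← W ← J → N
  W is a chain here and W is conditioned on, so the path is blocked at W.
Path 4: Y ← F → N
  F is a fork and F is not conditioned on — no node blocks this path, so it is active.
Because an active path exists, Y and N are not d-separated.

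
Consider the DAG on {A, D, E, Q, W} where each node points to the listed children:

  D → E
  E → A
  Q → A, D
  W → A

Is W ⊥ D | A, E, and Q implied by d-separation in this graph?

Yes

There are 2 undirected paths between W and D; checking each against the conditioning set {A, E, Q}:
  1. W → A ← E ← D — A:collider[open]; E:chain[blocks] ⇒ blocked
  2. W → A ← Q → D — A:collider[open]; Q:fork[blocks] ⇒ blocked
Since every path is blocked, d-separation holds.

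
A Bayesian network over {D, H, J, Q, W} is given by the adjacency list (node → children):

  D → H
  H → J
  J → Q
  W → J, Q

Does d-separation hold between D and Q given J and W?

We examine all 2 paths between D and Q:
Path 1: D → H → J → Q
  J is a chain here and J is conditioned on, so the path is blocked at J.
Path 2: D → H → J ← W → Q
  W is a fork here and W is conditioned on, so the path is blocked at W.
Since every path is blocked, d-separation holds.

Yes — D and Q are d-separated given {J, W}.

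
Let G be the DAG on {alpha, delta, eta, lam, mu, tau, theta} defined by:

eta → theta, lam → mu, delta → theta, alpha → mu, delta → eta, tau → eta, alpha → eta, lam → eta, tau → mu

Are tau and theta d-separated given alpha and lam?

No

We examine all 6 paths between tau and theta:
  1. tau → eta ← delta → theta — eta:collider[blocks]; delta:fork[open] ⇒ blocked
  2. tau → eta → theta — eta:chain[open] ⇒ active
  3. tau → mu ← alpha → eta ← delta → theta — mu:collider[blocks]; alpha:fork[blocks]; eta:collider[blocks]; delta:fork[open] ⇒ blocked
  4. tau → mu ← alpha → eta → theta — mu:collider[blocks]; alpha:fork[blocks]; eta:chain[open] ⇒ blocked
  5. tau → mu ← lam → eta ← delta → theta — mu:collider[blocks]; lam:fork[blocks]; eta:collider[blocks]; delta:fork[open] ⇒ blocked
  6. tau → mu ← lam → eta → theta — mu:collider[blocks]; lam:fork[blocks]; eta:chain[open] ⇒ blocked
Because an active path exists, tau and theta are not d-separated.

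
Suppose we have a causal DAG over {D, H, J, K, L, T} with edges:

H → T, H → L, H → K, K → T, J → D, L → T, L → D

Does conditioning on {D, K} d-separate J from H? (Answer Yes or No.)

No — J and H are not d-separated given {D, K}.

We examine all 3 paths between J and H:
  1. J → D ← L → T ← H — D:collider[open]; L:fork[open]; T:collider[blocks] ⇒ blocked
  2. J → D ← L → T ← K ← H — D:collider[open]; L:fork[open]; T:collider[blocks]; K:chain[blocks] ⇒ blocked
  3. J → D ← L ← H — D:collider[open]; L:chain[open] ⇒ active
Since the path J → D ← L ← H is active, J and H are not d-separated given {D, K}.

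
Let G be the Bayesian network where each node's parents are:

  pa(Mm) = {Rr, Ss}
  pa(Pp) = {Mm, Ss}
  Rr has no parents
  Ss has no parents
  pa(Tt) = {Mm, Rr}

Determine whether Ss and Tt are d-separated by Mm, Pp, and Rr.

We examine all 4 paths between Ss and Tt:
Path 1: Ss → Mm → Tt
  Mm is a chain here and Mm is conditioned on, so the path is blocked at Mm.
Path 2: Ss → Mm ← Rr → Tt
  Rr is a fork here and Rr is conditioned on, so the path is blocked at Rr.
Path 3: Ss → Pp ← Mm → Tt
  Mm is a fork here and Mm is conditioned on, so the path is blocked at Mm.
Path 4: Ss → Pp ← Mm ← Rr → Tt
  Mm is a chain here and Mm is conditioned on, so the path is blocked at Mm.
All paths are blocked; Ss ⊥ Tt | {Mm, Pp, Rr} holds.

Yes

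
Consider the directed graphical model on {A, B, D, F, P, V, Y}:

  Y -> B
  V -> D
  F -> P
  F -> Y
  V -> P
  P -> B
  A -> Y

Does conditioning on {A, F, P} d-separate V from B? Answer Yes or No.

Yes

2 paths connect V and B; each must be blocked for d-separation to hold:
Path 1: V → P ← F → Y → B
  F is a fork here and F is conditioned on, so the path is blocked at F.
Path 2: V → P → B
  P is a chain here and P is conditioned on, so the path is blocked at P.
Every path is blocked, so V and B are d-separated given {A, F, P}.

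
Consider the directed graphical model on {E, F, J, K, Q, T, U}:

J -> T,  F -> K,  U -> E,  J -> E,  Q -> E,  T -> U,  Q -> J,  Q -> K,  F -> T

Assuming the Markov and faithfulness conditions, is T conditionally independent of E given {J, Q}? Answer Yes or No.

We examine all 5 paths between T and E:
Path 1: T → U → E
  U is a chain and U is not conditioned on — no node blocks this path, so it is active.
Path 2: T ← F → K ← Q → E
  K is a collider here and neither K nor any of its descendants is conditioned on, so the collider stays closed — the path is blocked at K.
Path 3: T ← F → K ← Q → J → E
  K is a collider here and neither K nor any of its descendants is conditioned on, so the collider stays closed — the path is blocked at K.
Path 4: T ← J → E
  J is a fork here and J is conditioned on, so the path is blocked at J.
Path 5: T ← J ← Q → E
  J is a chain here and J is conditioned on, so the path is blocked at J.
Since the path T → U → E is active, T and E are not d-separated given {J, Q}.

No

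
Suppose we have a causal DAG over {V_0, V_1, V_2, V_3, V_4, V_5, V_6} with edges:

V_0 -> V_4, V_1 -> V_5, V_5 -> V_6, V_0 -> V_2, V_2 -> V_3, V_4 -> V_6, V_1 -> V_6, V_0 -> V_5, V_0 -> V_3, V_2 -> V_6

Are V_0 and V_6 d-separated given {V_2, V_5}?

There are 5 undirected paths between V_0 and V_6; checking each against the conditioning set {V_2, V_5}:
Path 1: V_0 → V_2 → V_6
  V_2 is a chain here and V_2 is conditioned on, so the path is blocked at V_2.
Path 2: V_0 → V_5 ← V_1 → V_6
  V_5 is a collider and V_5 is conditioned on, which opens it; V_1 is a fork and V_1 is not conditioned on — no node blocks this path, so it is active.
Path 3: V_0 → V_5 → V_6
  V_5 is a chain here and V_5 is conditioned on, so the path is blocked at V_5.
Path 4: V_0 → V_4 → V_6
  V_4 is a chain and V_4 is not conditioned on — no node blocks this path, so it is active.
Path 5: V_0 → V_3 ← V_2 → V_6
  V_3 is a collider here and neither V_3 nor any of its descendants is conditioned on, so the collider stays closed — the path is blocked at V_3.
Since the path V_0 → V_5 ← V_1 → V_6 is active, V_0 and V_6 are not d-separated given {V_2, V_5}.

No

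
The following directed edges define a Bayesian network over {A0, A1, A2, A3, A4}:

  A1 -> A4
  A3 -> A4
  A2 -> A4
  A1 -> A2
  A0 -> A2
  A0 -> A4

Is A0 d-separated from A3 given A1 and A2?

Yes

There are 3 undirected paths between A0 and A3; checking each against the conditioning set {A1, A2}:
Path 1: A0 → A2 ← A1 → A4 ← A3
  A1 is a fork here and A1 is conditioned on, so the path is blocked at A1.
Path 2: A0 → A2 → A4 ← A3
  A2 is a chain here and A2 is conditioned on, so the path is blocked at A2.
Path 3: A0 → A4 ← A3
  A4 is a collider here and neither A4 nor any of its descendants is conditioned on, so the collider stays closed — the path is blocked at A4.
Every path is blocked, so A0 and A3 are d-separated given {A1, A2}.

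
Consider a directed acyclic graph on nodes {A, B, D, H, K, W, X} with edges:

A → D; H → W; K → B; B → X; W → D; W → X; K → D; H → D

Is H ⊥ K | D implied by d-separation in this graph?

No — H and K are not d-separated given {D}.

4 paths connect H and K; each must be blocked for d-separation to hold:
Path 1: H → D ← W → X ← B ← K
  X is a collider here and neither X nor any of its descendants is conditioned on, so the collider stays closed — the path is blocked at X.
Path 2: H → D ← K
  D is a collider and D is conditioned on, which opens it — no node blocks this path, so it is active.
Path 3: H → W → X ← B ← K
  X is a collider here and neither X nor any of its descendants is conditioned on, so the collider stays closed — the path is blocked at X.
Path 4: H → W → D ← K
  W is a chain and W is not conditioned on; D is a collider and D is conditioned on, which opens it — no node blocks this path, so it is active.
At least one path is unblocked, so d-separation fails.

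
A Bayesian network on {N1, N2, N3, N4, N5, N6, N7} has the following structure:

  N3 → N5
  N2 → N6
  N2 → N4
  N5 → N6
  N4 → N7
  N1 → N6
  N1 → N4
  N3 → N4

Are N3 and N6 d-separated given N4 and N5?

No

We examine all 3 paths between N3 and N6:
  1. N3 → N4 ← N1 → N6 — N4:collider[open]; N1:fork[open] ⇒ active
  2. N3 → N4 ← N2 → N6 — N4:collider[open]; N2:fork[open] ⇒ active
  3. N3 → N5 → N6 — N5:chain[blocks] ⇒ blocked
At least one path is unblocked, so d-separation fails.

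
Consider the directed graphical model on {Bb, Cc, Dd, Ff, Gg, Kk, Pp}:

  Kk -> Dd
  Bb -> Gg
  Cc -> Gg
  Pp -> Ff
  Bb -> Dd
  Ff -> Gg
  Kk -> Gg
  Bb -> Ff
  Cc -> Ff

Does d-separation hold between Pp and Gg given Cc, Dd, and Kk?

No

4 paths connect Pp and Gg; each must be blocked for d-separation to hold:
  1. Pp → Ff ← Bb → Gg — Ff:collider[blocks]; Bb:fork[open] ⇒ blocked
  2. Pp → Ff ← Bb → Dd ← Kk → Gg — Ff:collider[blocks]; Bb:fork[open]; Dd:collider[open]; Kk:fork[blocks] ⇒ blocked
  3. Pp → Ff → Gg — Ff:chain[open] ⇒ active
  4. Pp → Ff ← Cc → Gg — Ff:collider[blocks]; Cc:fork[blocks] ⇒ blocked
Because an active path exists, Pp and Gg are not d-separated.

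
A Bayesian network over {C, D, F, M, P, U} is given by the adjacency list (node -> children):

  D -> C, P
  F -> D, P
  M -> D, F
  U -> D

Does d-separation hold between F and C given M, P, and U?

3 paths connect F and C; each must be blocked for d-separation to hold:
Path 1: F → P ← D → C
  P is a collider and P is conditioned on, which opens it; D is a fork and D is not conditioned on — no node blocks this path, so it is active.
Path 2: F ← M → D → C
  M is a fork here and M is conditioned on, so the path is blocked at M.
Path 3: F → D → C
  D is a chain and D is not conditioned on — no node blocks this path, so it is active.
Because an active path exists, F and C are not d-separated.

No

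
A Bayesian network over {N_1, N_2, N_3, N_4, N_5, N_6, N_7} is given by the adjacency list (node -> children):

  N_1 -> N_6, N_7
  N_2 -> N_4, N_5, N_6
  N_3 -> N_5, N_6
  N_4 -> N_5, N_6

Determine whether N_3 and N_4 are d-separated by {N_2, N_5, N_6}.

No

Enumerating the 6 paths from N_3 to N_4 and testing each for blocking by {N_2, N_5, N_6}:
Path 1: N_3 → N_5 ← N_2 → N_6 ← N_4
  N_2 is a fork here and N_2 is conditioned on, so the path is blocked at N_2.
Path 2: N_3 → N_5 ← N_2 → N_4
  N_2 is a fork here and N_2 is conditioned on, so the path is blocked at N_2.
Path 3: N_3 → N_5 ← N_4
  N_5 is a collider and N_5 is conditioned on, which opens it — no node blocks this path, so it is active.
Path 4: N_3 → N_6 ← N_2 → N_5 ← N_4
  N_2 is a fork here and N_2 is conditioned on, so the path is blocked at N_2.
Path 5: N_3 → N_6 ← N_2 → N_4
  N_2 is a fork here and N_2 is conditioned on, so the path is blocked at N_2.
Path 6: N_3 → N_6 ← N_4
  N_6 is a collider and N_6 is conditioned on, which opens it — no node blocks this path, so it is active.
Since the path N_3 → N_5 ← N_4 is active, N_3 and N_4 are not d-separated given {N_2, N_5, N_6}.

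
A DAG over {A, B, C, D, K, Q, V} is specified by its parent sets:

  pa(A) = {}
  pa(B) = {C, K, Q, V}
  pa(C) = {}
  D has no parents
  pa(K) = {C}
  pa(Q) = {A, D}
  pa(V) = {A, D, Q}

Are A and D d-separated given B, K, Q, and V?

6 paths connect A and D; each must be blocked for d-separation to hold:
Path 1: A → V ← Q ← D
  Q is a chain here and Q is conditioned on, so the path is blocked at Q.
Path 2: A → V → B ← Q ← D
  V is a chain here and V is conditioned on, so the path is blocked at V.
Path 3: A → V ← D
  V is a collider and V is conditioned on, which opens it — no node blocks this path, so it is active.
Path 4: A → Q → V ← D
  Q is a chain here and Q is conditioned on, so the path is blocked at Q.
Path 5: A → Q → B ← V ← D
  Q is a chain here and Q is conditioned on, so the path is blocked at Q.
Path 6: A → Q ← D
  Q is a collider and Q is conditioned on, which opens it — no node blocks this path, so it is active.
Because an active path exists, A and D are not d-separated.

No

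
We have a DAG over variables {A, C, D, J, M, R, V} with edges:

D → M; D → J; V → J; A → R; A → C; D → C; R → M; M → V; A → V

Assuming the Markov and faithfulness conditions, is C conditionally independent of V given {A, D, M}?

6 paths connect C and V; each must be blocked for d-separation to hold:
  1. C ← A → R → M ← D → J ← V — A:fork[blocks]; R:chain[open]; M:collider[open]; D:fork[blocks]; J:collider[blocks] ⇒ blocked
  2. C ← A → R → M → V — A:fork[blocks]; R:chain[open]; M:chain[blocks] ⇒ blocked
  3. C ← A → V — A:fork[blocks] ⇒ blocked
  4. C ← D → M ← R ← A → V — D:fork[blocks]; M:collider[open]; R:chain[open]; A:fork[blocks] ⇒ blocked
  5. C ← D → M → V — D:fork[blocks]; M:chain[blocks] ⇒ blocked
  6. C ← D → J ← V — D:fork[blocks]; J:collider[blocks] ⇒ blocked
Every path is blocked, so C and V are d-separated given {A, D, M}.

Yes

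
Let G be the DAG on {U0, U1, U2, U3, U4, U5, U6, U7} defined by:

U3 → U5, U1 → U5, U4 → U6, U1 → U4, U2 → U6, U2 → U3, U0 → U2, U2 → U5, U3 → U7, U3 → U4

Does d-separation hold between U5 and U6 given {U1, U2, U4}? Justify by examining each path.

Yes

There are 6 undirected paths between U5 and U6; checking each against the conditioning set {U1, U2, U4}:
Path 1: U5 ← U1 → U4 → U6
  U1 is a fork here and U1 is conditioned on, so the path is blocked at U1.
Path 2: U5 ← U1 → U4 ← U3 ← U2 → U6
  U1 is a fork here and U1 is conditioned on, so the path is blocked at U1.
Path 3: U5 ← U2 → U6
  U2 is a fork here and U2 is conditioned on, so the path is blocked at U2.
Path 4: U5 ← U2 → U3 → U4 → U6
  U2 is a fork here and U2 is conditioned on, so the path is blocked at U2.
Path 5: U5 ← U3 → U4 → U6
  U4 is a chain here and U4 is conditioned on, so the path is blocked at U4.
Path 6: U5 ← U3 ← U2 → U6
  U2 is a fork here and U2 is conditioned on, so the path is blocked at U2.
All paths are blocked; U5 ⊥ U6 | {U1, U2, U4} holds.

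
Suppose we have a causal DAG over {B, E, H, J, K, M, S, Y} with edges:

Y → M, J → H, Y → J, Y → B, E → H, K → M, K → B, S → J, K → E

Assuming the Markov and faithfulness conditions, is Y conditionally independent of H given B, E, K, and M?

3 paths connect Y and H; each must be blocked for d-separation to hold:
Path 1: Y → J → H
  J is a chain and J is not conditioned on — no node blocks this path, so it is active.
Path 2: Y → M ← K → E → H
  K is a fork here and K is conditioned on, so the path is blocked at K.
Path 3: Y → B ← K → E → H
  K is a fork here and K is conditioned on, so the path is blocked at K.
At least one path is unblocked, so d-separation fails.

No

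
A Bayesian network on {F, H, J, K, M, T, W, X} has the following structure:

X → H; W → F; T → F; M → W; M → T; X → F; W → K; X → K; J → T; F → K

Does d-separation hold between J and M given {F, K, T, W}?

No — J and M are not d-separated given {F, K, T, W}.

Enumerating the 4 paths from J to M and testing each for blocking by {F, K, T, W}:
Path 1: J → T → F ← W ← M
  T is a chain here and T is conditioned on, so the path is blocked at T.
Path 2: J → T → F → K ← W ← M
  T is a chain here and T is conditioned on, so the path is blocked at T.
Path 3: J → T → F ← X → K ← W ← M
  T is a chain here and T is conditioned on, so the path is blocked at T.
Path 4: J → T ← M
  T is a collider and T is conditioned on, which opens it — no node blocks this path, so it is active.
Because an active path exists, J and M are not d-separated.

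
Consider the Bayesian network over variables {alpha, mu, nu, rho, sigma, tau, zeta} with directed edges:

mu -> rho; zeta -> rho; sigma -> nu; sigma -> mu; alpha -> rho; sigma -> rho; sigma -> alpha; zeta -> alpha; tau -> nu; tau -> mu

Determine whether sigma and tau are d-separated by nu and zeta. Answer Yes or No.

There are 5 undirected paths between sigma and tau; checking each against the conditioning set {nu, zeta}:
Path 1: sigma → mu ← tau
  mu is a collider here and neither mu nor any of its descendants is conditioned on, so the collider stays closed — the path is blocked at mu.
Path 2: sigma → rho ← mu ← tau
  rho is a collider here and neither rho nor any of its descendants is conditioned on, so the collider stays closed — the path is blocked at rho.
Path 3: sigma → nu ← tau
  nu is a collider and nu is conditioned on, which opens it — no node blocks this path, so it is active.
Path 4: sigma → alpha ← zeta → rho ← mu ← tau
  alpha is a collider here and neither alpha nor any of its descendants is conditioned on, so the collider stays closed — the path is blocked at alpha.
Path 5: sigma → alpha → rho ← mu ← tau
  rho is a collider here and neither rho nor any of its descendants is conditioned on, so the collider stays closed — the path is blocked at rho.
At least one path is unblocked, so d-separation fails.

No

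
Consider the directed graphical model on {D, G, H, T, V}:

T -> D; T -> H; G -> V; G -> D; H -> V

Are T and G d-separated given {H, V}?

Yes — T and G are d-separated given {H, V}.

Enumerating the 2 paths from T to G and testing each for blocking by {H, V}:
Path 1: T → H → V ← G
  H is a chain here and H is conditioned on, so the path is blocked at H.
Path 2: T → D ← G
  D is a collider here and neither D nor any of its descendants is conditioned on, so the collider stays closed — the path is blocked at D.
All paths are blocked; T ⊥ G | {H, V} holds.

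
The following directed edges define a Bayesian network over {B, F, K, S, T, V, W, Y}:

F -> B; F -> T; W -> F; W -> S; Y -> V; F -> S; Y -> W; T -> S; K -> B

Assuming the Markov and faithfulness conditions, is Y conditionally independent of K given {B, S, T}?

No — Y and K are not d-separated given {B, S, T}.

3 paths connect Y and K; each must be blocked for d-separation to hold:
  1. Y → W → F → B ← K — W:chain[open]; F:chain[open]; B:collider[open] ⇒ active
  2. Y → W → S ← T ← F → B ← K — W:chain[open]; S:collider[open]; T:chain[blocks]; F:fork[open]; B:collider[open] ⇒ blocked
  3. Y → W → S ← F → B ← K — W:chain[open]; S:collider[open]; F:fork[open]; B:collider[open] ⇒ active
Because an active path exists, Y and K are not d-separated.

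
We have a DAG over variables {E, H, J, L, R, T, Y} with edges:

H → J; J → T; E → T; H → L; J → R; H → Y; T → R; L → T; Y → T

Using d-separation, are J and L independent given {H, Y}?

Enumerating the 6 paths from J to L and testing each for blocking by {H, Y}:
Path 1: J → T ← L
  T is a collider here and neither T nor any of its descendants is conditioned on, so the collider stays closed — the path is blocked at T.
Path 2: J → T ← Y ← H → L
  T is a collider here and neither T nor any of its descendants is conditioned on, so the collider stays closed — the path is blocked at T.
Path 3: J → R ← T ← L
  R is a collider here and neither R nor any of its descendants is conditioned on, so the collider stays closed — the path is blocked at R.
Path 4: J → R ← T ← Y ← H → L
  R is a collider here and neither R nor any of its descendants is conditioned on, so the collider stays closed — the path is blocked at R.
Path 5: J ← H → L
  H is a fork here and H is conditioned on, so the path is blocked at H.
Path 6: J ← H → Y → T ← L
  H is a fork here and H is conditioned on, so the path is blocked at H.
All paths are blocked; J ⊥ L | {H, Y} holds.

Yes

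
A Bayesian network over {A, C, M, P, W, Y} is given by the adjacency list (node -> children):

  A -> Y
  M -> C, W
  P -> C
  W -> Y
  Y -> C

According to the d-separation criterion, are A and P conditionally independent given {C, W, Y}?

There are 2 undirected paths between A and P; checking each against the conditioning set {C, W, Y}:
  1. A → Y ← W ← M → C ← P — Y:collider[open]; W:chain[blocks]; M:fork[open]; C:collider[open] ⇒ blocked
  2. A → Y → C ← P — Y:chain[blocks]; C:collider[open] ⇒ blocked
All paths are blocked; A ⊥ P | {C, W, Y} holds.

Yes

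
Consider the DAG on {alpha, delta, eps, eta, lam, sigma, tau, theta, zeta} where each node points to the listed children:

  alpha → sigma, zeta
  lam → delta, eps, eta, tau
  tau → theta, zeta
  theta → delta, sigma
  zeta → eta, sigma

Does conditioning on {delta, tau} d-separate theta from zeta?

Yes — theta and zeta are d-separated given {delta, tau}.

6 paths connect theta and zeta; each must be blocked for d-separation to hold:
  1. theta ← tau ← lam → eta ← zeta — tau:chain[blocks]; lam:fork[open]; eta:collider[blocks] ⇒ blocked
  2. theta ← tau → zeta — tau:fork[blocks] ⇒ blocked
  3. theta → delta ← lam → eta ← zeta — delta:collider[open]; lam:fork[open]; eta:collider[blocks] ⇒ blocked
  4. theta → delta ← lam → tau → zeta — delta:collider[open]; lam:fork[open]; tau:chain[blocks] ⇒ blocked
  5. theta → sigma ← alpha → zeta — sigma:collider[blocks]; alpha:fork[open] ⇒ blocked
  6. theta → sigma ← zeta — sigma:collider[blocks] ⇒ blocked
Since every path is blocked, d-separation holds.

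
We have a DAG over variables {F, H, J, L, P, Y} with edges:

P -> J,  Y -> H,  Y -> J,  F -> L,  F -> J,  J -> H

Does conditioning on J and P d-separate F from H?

No

We examine all 2 paths between F and H:
  1. F → J ← Y → H — J:collider[open]; Y:fork[open] ⇒ active
  2. F → J → H — J:chain[blocks] ⇒ blocked
Because an active path exists, F and H are not d-separated.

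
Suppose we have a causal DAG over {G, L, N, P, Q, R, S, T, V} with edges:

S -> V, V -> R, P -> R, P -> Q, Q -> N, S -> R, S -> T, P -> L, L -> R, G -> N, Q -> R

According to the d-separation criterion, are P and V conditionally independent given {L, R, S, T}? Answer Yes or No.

No

There are 6 undirected paths between P and V; checking each against the conditioning set {L, R, S, T}:
Path 1: P → R ← S → V
  S is a fork here and S is conditioned on, so the path is blocked at S.
Path 2: P → R ← V
  R is a collider and R is conditioned on, which opens it — no node blocks this path, so it is active.
Path 3: P → L → R ← S → V
  L is a chain here and L is conditioned on, so the path is blocked at L.
Path 4: P → L → R ← V
  L is a chain here and L is conditioned on, so the path is blocked at L.
Path 5: P → Q → R ← S → V
  S is a fork here and S is conditioned on, so the path is blocked at S.
Path 6: P → Q → R ← V
  Q is a chain and Q is not conditioned on; R is a collider and R is conditioned on, which opens it — no node blocks this path, so it is active.
Since the path P → R ← V is active, P and V are not d-separated given {L, R, S, T}.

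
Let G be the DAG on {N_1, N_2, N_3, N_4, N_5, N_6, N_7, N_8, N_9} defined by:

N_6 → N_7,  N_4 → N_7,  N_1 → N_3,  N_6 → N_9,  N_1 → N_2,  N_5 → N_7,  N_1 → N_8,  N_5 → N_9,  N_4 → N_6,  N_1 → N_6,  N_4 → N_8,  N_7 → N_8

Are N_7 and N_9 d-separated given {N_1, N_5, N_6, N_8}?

6 paths connect N_7 and N_9; each must be blocked for d-separation to hold:
  1. N_7 ← N_4 → N_6 → N_9 — N_4:fork[open]; N_6:chain[blocks] ⇒ blocked
  2. N_7 ← N_4 → N_8 ← N_1 → N_6 → N_9 — N_4:fork[open]; N_8:collider[open]; N_1:fork[blocks]; N_6:chain[blocks] ⇒ blocked
  3. N_7 ← N_6 → N_9 — N_6:fork[blocks] ⇒ blocked
  4. N_7 ← N_5 → N_9 — N_5:fork[blocks] ⇒ blocked
  5. N_7 → N_8 ← N_4 → N_6 → N_9 — N_8:collider[open]; N_4:fork[open]; N_6:chain[blocks] ⇒ blocked
  6. N_7 → N_8 ← N_1 → N_6 → N_9 — N_8:collider[open]; N_1:fork[blocks]; N_6:chain[blocks] ⇒ blocked
All paths are blocked; N_7 ⊥ N_9 | {N_1, N_5, N_6, N_8} holds.

Yes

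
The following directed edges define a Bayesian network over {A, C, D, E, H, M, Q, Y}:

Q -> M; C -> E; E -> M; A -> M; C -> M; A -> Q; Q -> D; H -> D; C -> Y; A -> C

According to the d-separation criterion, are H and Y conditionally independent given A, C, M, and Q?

Enumerating the 6 paths from H to Y and testing each for blocking by {A, C, M, Q}:
  1. H → D ← Q → M ← C → Y — D:collider[blocks]; Q:fork[blocks]; M:collider[open]; C:fork[blocks] ⇒ blocked
  2. H → D ← Q → M ← E ← C → Y — D:collider[blocks]; Q:fork[blocks]; M:collider[open]; E:chain[open]; C:fork[blocks] ⇒ blocked
  3. H → D ← Q → M ← A → C → Y — D:collider[blocks]; Q:fork[blocks]; M:collider[open]; A:fork[blocks]; C:chain[blocks] ⇒ blocked
  4. H → D ← Q ← A → C → Y — D:collider[blocks]; Q:chain[blocks]; A:fork[blocks]; C:chain[blocks] ⇒ blocked
  5. H → D ← Q ← A → M ← C → Y — D:collider[blocks]; Q:chain[blocks]; A:fork[blocks]; M:collider[open]; C:fork[blocks] ⇒ blocked
  6. H → D ← Q ← A → M ← E ← C → Y — D:collider[blocks]; Q:chain[blocks]; A:fork[blocks]; M:collider[open]; E:chain[open]; C:fork[blocks] ⇒ blocked
Every path is blocked, so H and Y are d-separated given {A, C, M, Q}.

Yes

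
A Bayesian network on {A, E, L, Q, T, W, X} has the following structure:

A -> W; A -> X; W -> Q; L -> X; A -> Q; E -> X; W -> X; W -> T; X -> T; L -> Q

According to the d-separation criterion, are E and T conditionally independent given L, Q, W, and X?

Yes — E and T are d-separated given {L, Q, W, X}.

We examine all 6 paths between E and T:
Path 1: E → X ← L → Q ← A → W → T
  L is a fork here and L is conditioned on, so the path is blocked at L.
Path 2: E → X ← L → Q ← W → T
  L is a fork here and L is conditioned on, so the path is blocked at L.
Path 3: E → X → T
  X is a chain here and X is conditioned on, so the path is blocked at X.
Path 4: E → X ← A → Q ← W → T
  W is a fork here and W is conditioned on, so the path is blocked at W.
Path 5: E → X ← A → W → T
  W is a chain here and W is conditioned on, so the path is blocked at W.
Path 6: E → X ← W → T
  W is a fork here and W is conditioned on, so the path is blocked at W.
Every path is blocked, so E and T are d-separated given {L, Q, W, X}.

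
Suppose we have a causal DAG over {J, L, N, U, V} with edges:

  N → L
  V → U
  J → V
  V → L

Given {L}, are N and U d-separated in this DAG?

No — N and U are not d-separated given {L}.

Only one path connects N and U:
Path 1: N → L ← V → U
  L is a collider and L is conditioned on, which opens it; V is a fork and V is not conditioned on — no node blocks this path, so it is active.
Because an active path exists, N and U are not d-separated.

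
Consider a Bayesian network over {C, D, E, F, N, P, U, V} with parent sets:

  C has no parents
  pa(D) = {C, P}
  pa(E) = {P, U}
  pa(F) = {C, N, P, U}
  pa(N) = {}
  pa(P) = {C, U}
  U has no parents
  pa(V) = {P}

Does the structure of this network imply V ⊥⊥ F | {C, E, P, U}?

Yes — V and F are d-separated given {C, E, P, U}.

We examine all 5 paths between V and F:
Path 1: V ← P → F
  P is a fork here and P is conditioned on, so the path is blocked at P.
Path 2: V ← P → D ← C → F
  P is a fork here and P is conditioned on, so the path is blocked at P.
Path 3: V ← P ← C → F
  P is a chain here and P is conditioned on, so the path is blocked at P.
Path 4: V ← P → E ← U → F
  P is a fork here and P is conditioned on, so the path is blocked at P.
Path 5: V ← P ← U → F
  P is a chain here and P is conditioned on, so the path is blocked at P.
All paths are blocked; V ⊥ F | {C, E, P, U} holds.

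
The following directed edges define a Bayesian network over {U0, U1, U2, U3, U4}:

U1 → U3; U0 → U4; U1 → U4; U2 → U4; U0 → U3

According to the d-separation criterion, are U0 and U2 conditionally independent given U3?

Yes

Enumerating the 2 paths from U0 to U2 and testing each for blocking by {U3}:
Path 1: U0 → U3 ← U1 → U4 ← U2
  U4 is a collider here and neither U4 nor any of its descendants is conditioned on, so the collider stays closed — the path is blocked at U4.
Path 2: U0 → U4 ← U2
  U4 is a collider here and neither U4 nor any of its descendants is conditioned on, so the collider stays closed — the path is blocked at U4.
All paths are blocked; U0 ⊥ U2 | {U3} holds.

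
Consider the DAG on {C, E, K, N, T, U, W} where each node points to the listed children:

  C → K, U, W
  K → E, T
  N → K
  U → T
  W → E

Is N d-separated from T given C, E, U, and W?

No — N and T are not d-separated given {C, E, U, W}.

There are 3 undirected paths between N and T; checking each against the conditioning set {C, E, U, W}:
  1. N → K → T — K:chain[open] ⇒ active
  2. N → K → E ← W ← C → U → T — K:chain[open]; E:collider[open]; W:chain[blocks]; C:fork[blocks]; U:chain[blocks] ⇒ blocked
  3. N → K ← C → U → T — K:collider[open]; C:fork[blocks]; U:chain[blocks] ⇒ blocked
Because an active path exists, N and T are not d-separated.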